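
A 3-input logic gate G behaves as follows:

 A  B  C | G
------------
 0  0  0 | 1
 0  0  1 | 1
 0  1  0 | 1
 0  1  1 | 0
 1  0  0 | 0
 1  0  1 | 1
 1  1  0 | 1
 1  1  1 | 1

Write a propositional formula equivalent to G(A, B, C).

There are just 2 zero rows: (0,1,1), (1,0,0). Their minterms are ¬A·B·C, A·¬B·¬C; the OR of those covers precisely the 0-outputs, and negating it yields G.

G(A, B, C) = not (((not A and B) and C) or ((A and not B) and not C))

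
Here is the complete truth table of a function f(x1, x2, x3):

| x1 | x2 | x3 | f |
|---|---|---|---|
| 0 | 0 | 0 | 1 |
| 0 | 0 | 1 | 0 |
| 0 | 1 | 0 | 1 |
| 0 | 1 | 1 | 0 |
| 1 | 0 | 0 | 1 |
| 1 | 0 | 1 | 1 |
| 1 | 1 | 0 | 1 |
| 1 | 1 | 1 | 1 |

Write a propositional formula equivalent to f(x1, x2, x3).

There are just 2 zero rows: (0,0,1), (0,1,1). Their minterms are ¬x1·¬x2·x3, ¬x1·x2·x3; the OR of those covers precisely the 0-outputs, and negating it yields f.

f(x1, x2, x3) = (((x1' · x2') · x3) + ((x1' · x2) · x3))'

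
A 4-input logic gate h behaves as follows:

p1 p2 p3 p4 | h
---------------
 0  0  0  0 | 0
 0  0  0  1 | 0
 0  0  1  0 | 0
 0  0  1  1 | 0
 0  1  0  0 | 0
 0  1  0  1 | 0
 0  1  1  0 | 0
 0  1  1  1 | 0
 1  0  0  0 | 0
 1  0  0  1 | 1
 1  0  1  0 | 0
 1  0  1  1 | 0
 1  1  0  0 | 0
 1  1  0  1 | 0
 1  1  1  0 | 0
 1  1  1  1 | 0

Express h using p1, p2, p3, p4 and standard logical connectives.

Only row (1,0,0,1) gives 1. That row's minterm p1·¬p2·¬p3·p4 is h directly.

h(p1, p2, p3, p4) = ((p1 ∧ ¬p2) ∧ ¬p3) ∧ p4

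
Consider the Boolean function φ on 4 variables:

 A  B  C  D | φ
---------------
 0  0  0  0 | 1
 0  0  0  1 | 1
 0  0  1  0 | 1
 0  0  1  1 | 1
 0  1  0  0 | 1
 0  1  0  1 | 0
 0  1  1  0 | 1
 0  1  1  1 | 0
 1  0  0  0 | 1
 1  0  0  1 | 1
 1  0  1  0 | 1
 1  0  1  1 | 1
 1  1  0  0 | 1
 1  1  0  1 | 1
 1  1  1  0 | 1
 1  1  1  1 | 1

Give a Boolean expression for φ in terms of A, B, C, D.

There are just 2 zero rows: (0,1,0,1), (0,1,1,1). Their minterms are ¬A·B·¬C·D, ¬A·B·C·D; the OR of those covers precisely the 0-outputs, and negating it yields φ.

φ(A, B, C, D) = NOT ((((NOT A AND B) AND NOT C) AND D) OR (((NOT A AND B) AND C) AND D))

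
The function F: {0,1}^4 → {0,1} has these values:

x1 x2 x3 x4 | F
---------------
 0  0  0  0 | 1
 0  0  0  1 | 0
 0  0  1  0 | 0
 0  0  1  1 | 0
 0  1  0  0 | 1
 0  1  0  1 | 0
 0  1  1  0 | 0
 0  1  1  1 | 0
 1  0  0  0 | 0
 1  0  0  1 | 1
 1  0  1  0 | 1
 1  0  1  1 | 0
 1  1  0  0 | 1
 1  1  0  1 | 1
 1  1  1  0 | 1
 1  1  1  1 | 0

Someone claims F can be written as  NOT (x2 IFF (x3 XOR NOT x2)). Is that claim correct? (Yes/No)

Evaluate NOT (x2 IFF (x3 XOR NOT x2)) on each row and compare to F:
  x1=0, x2=0, x3=0, x4=0: formula gives 1, F = 1 ✓
  x1=0, x2=0, x3=0, x4=1: formula gives 1, but F = 0 ✗
A single disagreement suffices: at (0,0,0,1) they differ, so the formula does not compute F.

No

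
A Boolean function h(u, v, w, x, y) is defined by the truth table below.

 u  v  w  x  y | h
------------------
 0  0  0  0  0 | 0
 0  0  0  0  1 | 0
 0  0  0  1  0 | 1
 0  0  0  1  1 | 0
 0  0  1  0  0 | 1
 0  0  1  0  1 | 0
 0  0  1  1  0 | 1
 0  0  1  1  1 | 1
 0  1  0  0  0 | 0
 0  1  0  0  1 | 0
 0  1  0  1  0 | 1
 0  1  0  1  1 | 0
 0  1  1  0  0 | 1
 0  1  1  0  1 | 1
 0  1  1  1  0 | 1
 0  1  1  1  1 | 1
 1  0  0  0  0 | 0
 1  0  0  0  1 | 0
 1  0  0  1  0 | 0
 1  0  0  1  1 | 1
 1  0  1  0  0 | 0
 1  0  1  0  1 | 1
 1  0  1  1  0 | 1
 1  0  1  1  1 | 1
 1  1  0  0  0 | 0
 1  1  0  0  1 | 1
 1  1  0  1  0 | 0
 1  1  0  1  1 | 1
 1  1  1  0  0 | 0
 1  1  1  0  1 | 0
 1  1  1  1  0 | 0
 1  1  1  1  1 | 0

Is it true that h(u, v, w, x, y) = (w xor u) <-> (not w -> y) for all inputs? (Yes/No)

Evaluate (w xor u) <-> (not w -> y) on each row and compare to h:
  u=0, v=0, w=0, x=0, y=0: formula gives 1, but h = 0 ✗
Row (0,0,0,0,0) is a counterexample, so the formula is not equivalent to h.

No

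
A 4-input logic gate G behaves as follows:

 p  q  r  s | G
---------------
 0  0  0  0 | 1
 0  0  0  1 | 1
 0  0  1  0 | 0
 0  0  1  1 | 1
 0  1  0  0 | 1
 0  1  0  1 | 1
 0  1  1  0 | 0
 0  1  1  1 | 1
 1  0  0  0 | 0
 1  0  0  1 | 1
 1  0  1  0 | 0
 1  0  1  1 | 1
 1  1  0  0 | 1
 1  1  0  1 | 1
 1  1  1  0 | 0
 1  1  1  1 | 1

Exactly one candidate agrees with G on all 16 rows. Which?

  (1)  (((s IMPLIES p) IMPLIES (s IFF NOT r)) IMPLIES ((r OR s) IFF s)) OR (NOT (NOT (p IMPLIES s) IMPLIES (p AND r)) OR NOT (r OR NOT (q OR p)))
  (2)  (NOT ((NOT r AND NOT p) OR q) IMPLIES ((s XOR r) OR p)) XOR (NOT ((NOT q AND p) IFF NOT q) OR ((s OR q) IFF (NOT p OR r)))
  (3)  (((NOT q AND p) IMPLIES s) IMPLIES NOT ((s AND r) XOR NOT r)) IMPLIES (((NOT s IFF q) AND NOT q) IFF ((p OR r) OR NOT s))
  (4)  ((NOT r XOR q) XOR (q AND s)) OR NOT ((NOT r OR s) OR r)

(1) disagrees with G on (1,0,0,0) (formula → 1, table → 0); rule it out.
(2) disagrees with G on (0,0,0,0) (formula → 0, table → 1); rule it out.
(4) disagrees with G on (0,0,1,1) (formula → 0, table → 1); rule it out.
That leaves (3). Evaluating it on every row reproduces the table of G exactly.

3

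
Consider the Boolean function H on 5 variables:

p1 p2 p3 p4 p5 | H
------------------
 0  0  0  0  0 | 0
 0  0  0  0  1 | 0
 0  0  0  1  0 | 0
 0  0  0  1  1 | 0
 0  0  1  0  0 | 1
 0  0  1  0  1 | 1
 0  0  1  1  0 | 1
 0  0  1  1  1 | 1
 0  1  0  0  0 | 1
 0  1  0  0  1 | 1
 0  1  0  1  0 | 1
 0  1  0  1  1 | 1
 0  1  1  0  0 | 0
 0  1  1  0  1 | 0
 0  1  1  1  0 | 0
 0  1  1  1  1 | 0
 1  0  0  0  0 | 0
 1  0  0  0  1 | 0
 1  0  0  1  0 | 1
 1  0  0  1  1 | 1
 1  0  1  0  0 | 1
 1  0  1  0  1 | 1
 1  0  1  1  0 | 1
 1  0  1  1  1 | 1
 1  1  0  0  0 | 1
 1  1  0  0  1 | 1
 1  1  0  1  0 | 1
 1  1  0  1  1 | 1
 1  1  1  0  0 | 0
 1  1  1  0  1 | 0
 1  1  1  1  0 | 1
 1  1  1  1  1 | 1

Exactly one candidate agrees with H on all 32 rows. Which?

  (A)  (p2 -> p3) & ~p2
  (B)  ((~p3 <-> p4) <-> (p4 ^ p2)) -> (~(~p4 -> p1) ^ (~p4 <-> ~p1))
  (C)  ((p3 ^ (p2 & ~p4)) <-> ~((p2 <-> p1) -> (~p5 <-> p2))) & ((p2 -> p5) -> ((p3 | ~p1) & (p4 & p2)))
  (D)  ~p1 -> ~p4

B

(A) fails at (0,0,0,0,0): the formula yields 1, H is 0.
(C) fails at (0,0,1,0,0): the formula yields 0, H is 1.
(D) fails at (0,0,0,0,0): the formula yields 1, H is 0.
That leaves (B). Evaluating it on every row reproduces the table of H exactly.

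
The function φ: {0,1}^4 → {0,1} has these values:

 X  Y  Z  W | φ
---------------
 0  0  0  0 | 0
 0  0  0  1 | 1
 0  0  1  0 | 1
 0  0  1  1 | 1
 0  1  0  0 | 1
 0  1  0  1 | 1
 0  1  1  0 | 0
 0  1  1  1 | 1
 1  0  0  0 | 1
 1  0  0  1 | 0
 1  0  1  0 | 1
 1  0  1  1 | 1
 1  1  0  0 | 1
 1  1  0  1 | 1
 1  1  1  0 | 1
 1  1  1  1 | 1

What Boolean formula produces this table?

φ(X, Y, Z, W) = ¬(((((¬X ∧ ¬Y) ∧ ¬Z) ∧ ¬W) ∨ (((¬X ∧ Y) ∧ Z) ∧ ¬W)) ∨ (((X ∧ ¬Y) ∧ ¬Z) ∧ W))

The 0-rows are (0,0,0,0), (0,1,1,0), (1,0,0,1). Take each as a conjunction (¬X·¬Y·¬Z·¬W, ¬X·Y·Z·¬W, X·¬Y·¬Z·W), form their disjunction, and complement — that gives a formula that is 1 everywhere φ is.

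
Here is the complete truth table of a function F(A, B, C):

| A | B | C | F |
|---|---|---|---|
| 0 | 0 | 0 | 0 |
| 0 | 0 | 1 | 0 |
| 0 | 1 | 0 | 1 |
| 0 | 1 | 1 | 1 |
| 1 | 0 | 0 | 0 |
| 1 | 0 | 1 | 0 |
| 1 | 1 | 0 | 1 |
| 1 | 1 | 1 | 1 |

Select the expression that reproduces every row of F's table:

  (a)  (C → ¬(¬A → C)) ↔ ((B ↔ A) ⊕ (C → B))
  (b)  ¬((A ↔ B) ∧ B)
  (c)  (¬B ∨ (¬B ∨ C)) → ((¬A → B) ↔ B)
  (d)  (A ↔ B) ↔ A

(a) fails at (0,1,1): the formula yields 0, F is 1.
(b) fails at (0,0,0): the formula yields 1, F is 0.
(c) fails at (0,0,0): the formula yields 1, F is 0.
(d) is the remaining candidate, and it agrees with F on all 8 inputs.

d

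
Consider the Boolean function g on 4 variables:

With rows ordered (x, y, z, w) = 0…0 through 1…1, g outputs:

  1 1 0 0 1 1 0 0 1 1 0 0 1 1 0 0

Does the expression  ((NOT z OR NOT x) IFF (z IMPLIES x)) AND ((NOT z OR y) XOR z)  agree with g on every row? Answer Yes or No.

Check the formula against g row by row:
  x=0, y=0, z=0, w=0: formula gives 1, g = 1 ✓
  x=0, y=0, z=0, w=1: formula gives 1, g = 1 ✓
  x=0, y=0, z=1, w=0: formula gives 0, g = 0 ✓
  x=0, y=0, z=1, w=1: formula gives 0, g = 0 ✓
  … (the remaining 12 rows also agree.)
Every row agrees, so the formula is equivalent.

Yes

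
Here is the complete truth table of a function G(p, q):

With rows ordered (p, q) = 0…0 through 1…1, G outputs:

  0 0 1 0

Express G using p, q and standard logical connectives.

G(p, q) = p and not q

1 only at (1,0): p AND NOT q.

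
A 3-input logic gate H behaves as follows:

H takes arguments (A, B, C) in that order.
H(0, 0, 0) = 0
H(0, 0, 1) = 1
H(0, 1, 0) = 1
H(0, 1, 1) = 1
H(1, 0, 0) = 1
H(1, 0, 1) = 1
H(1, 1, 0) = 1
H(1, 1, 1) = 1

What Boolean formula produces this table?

The output is 1 whenever at least one input is 1 — the OR of all inputs.

H(A, B, C) = (A OR B) OR C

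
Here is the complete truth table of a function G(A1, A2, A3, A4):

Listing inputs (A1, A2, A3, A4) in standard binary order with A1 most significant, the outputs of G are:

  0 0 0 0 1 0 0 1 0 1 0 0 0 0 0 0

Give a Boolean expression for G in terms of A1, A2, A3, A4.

G(A1, A2, A3, A4) = ((((¬A1 ∧ A2) ∧ ¬A3) ∧ ¬A4) ∨ (((¬A1 ∧ A2) ∧ A3) ∧ A4)) ∨ (((A1 ∧ ¬A2) ∧ ¬A3) ∧ A4)

Collect the rows where G=1 — (0,1,0,0), (0,1,1,1), (1,0,0,1) — and write one minterm per row: ¬A1·A2·¬A3·¬A4, ¬A1·A2·A3·A4, A1·¬A2·¬A3·A4. Their union (logical OR) reproduces the table exactly.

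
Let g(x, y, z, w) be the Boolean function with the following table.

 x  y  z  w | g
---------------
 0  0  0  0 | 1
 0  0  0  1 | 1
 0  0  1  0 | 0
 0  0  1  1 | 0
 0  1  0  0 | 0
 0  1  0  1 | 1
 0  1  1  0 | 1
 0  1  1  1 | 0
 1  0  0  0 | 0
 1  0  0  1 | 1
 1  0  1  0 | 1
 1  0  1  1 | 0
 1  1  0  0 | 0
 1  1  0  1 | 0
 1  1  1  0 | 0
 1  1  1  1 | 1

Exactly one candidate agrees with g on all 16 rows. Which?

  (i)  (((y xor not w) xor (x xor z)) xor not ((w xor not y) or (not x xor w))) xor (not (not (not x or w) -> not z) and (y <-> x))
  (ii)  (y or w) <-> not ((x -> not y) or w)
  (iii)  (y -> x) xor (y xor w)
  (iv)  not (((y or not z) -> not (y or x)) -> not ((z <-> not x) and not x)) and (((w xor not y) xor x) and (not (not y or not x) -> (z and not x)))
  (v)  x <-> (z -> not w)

i

(ii) disagrees with g on (0,0,0,1) (formula → 0, table → 1); rule it out.
(iii) disagrees with g on (0,0,0,1) (formula → 0, table → 1); rule it out.
(iv) disagrees with g on (0,0,0,0) (formula → 0, table → 1); rule it out.
(v) disagrees with g on (0,0,0,0) (formula → 0, table → 1); rule it out.
Only (i) survives; checking it on all 16 rows confirms it matches g.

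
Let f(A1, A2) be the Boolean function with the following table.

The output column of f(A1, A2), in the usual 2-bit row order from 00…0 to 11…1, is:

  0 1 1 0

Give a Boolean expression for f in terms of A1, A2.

The output is 1 exactly when an odd number of inputs are 1 — the 2-way XOR (parity).

f(A1, A2) = A1 ⊕ A2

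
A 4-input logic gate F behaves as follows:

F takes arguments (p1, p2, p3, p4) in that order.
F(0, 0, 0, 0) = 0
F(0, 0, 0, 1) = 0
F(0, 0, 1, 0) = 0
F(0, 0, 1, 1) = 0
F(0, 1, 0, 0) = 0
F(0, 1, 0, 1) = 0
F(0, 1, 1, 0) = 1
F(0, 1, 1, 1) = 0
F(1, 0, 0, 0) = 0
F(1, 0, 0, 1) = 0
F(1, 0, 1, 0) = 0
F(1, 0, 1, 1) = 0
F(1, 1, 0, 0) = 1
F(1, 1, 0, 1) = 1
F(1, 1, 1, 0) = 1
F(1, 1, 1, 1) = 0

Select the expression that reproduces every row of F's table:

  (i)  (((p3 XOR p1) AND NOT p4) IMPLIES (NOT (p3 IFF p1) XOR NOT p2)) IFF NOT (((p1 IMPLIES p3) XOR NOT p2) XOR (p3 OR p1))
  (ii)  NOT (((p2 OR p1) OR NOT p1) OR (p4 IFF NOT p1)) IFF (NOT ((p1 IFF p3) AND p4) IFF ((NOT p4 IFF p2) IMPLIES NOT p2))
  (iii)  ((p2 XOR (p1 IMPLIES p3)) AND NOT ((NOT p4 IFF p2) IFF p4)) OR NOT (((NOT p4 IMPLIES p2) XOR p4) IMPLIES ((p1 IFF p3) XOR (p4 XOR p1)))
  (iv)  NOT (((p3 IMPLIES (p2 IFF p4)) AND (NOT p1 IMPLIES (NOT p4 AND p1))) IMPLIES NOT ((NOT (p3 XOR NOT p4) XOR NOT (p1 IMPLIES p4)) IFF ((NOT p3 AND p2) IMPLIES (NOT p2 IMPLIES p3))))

iii

(i): at (0,0,0,0) it gives 1, but F = 0 — eliminated.
(ii): at (0,0,0,1) it gives 1, but F = 0 — eliminated.
(iv): at (0,1,1,0) it gives 0, but F = 1 — eliminated.
Only (iii) survives; checking it on all 16 rows confirms it matches F.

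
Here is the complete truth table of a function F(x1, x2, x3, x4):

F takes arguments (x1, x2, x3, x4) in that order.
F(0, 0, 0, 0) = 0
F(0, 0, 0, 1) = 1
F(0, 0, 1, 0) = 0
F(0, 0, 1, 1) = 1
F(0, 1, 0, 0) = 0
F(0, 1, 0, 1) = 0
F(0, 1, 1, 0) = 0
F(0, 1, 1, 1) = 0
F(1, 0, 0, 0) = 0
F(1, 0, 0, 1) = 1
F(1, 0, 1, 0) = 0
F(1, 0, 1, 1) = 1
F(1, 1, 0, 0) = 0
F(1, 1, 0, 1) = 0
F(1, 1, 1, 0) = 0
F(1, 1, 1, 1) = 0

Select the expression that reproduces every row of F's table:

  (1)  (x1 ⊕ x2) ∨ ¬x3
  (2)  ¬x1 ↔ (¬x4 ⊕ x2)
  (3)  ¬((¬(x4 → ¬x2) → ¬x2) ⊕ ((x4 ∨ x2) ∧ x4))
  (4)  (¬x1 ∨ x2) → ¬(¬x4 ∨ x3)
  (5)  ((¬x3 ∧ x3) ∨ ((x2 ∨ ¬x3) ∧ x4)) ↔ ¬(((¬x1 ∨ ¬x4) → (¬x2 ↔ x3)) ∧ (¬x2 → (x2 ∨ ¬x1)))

(1): at (0,0,0,0) it gives 1, but F = 0 — eliminated.
(2): at (0,0,0,0) it gives 1, but F = 0 — eliminated.
(4): at (0,0,1,1) it gives 0, but F = 1 — eliminated.
(5): at (0,0,1,0) it gives 1, but F = 0 — eliminated.
(3) is the remaining candidate, and it agrees with F on all 16 inputs.

3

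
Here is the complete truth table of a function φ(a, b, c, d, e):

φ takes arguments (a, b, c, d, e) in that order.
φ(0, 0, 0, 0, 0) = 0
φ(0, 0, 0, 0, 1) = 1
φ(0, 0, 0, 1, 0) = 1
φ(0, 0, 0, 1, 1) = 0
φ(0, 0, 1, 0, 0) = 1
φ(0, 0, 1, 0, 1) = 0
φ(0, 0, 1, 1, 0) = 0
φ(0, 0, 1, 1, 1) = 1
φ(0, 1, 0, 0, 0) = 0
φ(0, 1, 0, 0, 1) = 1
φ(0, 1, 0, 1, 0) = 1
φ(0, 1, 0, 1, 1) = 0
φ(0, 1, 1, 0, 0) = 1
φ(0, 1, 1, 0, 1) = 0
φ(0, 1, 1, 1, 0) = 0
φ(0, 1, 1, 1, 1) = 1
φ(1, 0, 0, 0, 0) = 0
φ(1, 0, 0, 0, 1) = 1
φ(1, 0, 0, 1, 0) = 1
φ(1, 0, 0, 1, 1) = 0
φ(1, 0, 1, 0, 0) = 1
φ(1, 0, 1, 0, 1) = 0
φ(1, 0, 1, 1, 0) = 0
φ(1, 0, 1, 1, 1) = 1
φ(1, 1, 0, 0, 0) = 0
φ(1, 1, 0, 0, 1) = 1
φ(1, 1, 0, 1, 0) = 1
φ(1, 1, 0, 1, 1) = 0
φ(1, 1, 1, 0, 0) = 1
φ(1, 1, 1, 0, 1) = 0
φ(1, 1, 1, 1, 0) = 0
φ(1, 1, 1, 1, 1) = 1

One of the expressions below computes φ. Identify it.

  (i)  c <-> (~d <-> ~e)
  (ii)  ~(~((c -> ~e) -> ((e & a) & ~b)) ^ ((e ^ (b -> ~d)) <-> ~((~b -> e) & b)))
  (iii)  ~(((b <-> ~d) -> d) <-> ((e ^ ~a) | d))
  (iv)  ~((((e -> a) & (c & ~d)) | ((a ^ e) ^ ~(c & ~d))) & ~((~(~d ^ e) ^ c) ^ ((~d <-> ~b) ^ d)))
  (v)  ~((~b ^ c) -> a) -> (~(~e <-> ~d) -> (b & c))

i

(ii): at (0,0,0,0,0) it gives 1, but φ = 0 — eliminated.
(iii): at (0,0,0,1,0) it gives 0, but φ = 1 — eliminated.
(iv): at (0,0,0,0,0) it gives 1, but φ = 0 — eliminated.
(v): at (0,0,0,0,0) it gives 1, but φ = 0 — eliminated.
Only (i) survives; checking it on all 32 rows confirms it matches φ.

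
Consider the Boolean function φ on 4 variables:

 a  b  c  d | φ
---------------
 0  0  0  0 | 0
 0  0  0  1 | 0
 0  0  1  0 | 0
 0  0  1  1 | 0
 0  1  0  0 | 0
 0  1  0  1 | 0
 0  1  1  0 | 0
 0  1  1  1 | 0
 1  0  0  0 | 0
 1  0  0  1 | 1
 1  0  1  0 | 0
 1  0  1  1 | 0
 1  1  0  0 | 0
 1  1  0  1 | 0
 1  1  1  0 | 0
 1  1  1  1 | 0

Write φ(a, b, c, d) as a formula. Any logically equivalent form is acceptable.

φ(a, b, c, d) = ((a and not b) and not c) and d

φ is 1 on exactly one input, (1,0,0,1), whose minterm is a·¬b·¬c·d. So φ is just that conjunction.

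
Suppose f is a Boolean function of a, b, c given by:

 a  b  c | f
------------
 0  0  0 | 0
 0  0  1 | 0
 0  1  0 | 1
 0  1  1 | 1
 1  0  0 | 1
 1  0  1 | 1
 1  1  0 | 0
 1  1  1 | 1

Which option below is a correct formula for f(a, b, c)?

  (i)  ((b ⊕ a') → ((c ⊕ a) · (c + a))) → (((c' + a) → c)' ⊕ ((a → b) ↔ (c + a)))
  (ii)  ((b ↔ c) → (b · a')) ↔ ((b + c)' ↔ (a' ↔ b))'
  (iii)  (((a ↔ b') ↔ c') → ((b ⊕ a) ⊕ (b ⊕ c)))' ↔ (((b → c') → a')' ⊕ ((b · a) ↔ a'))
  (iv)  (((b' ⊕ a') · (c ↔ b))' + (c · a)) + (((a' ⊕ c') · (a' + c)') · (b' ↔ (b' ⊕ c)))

ii

(i) fails at (0,0,0): the formula yields 1, f is 0.
(iii) fails at (0,0,0): the formula yields 1, f is 0.
(iv) fails at (0,0,0): the formula yields 1, f is 0.
Only (ii) survives; checking it on all 8 rows confirms it matches f.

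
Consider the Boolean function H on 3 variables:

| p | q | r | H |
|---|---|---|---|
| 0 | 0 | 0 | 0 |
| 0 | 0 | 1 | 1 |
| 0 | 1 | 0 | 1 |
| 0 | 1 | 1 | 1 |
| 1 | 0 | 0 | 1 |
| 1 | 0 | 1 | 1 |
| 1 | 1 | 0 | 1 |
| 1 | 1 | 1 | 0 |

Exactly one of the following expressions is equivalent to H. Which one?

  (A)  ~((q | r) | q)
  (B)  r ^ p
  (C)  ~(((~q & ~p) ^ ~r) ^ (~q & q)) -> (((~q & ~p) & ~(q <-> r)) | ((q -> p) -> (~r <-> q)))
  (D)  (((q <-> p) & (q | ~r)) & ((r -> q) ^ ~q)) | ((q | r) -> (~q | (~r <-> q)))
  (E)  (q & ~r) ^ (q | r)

C

(A) disagrees with H on (0,0,0) (formula → 1, table → 0); rule it out.
(B) disagrees with H on (0,1,0) (formula → 0, table → 1); rule it out.
(D) disagrees with H on (0,0,0) (formula → 1, table → 0); rule it out.
(E) disagrees with H on (0,1,0) (formula → 0, table → 1); rule it out.
(C) is the remaining candidate, and it agrees with H on all 8 inputs.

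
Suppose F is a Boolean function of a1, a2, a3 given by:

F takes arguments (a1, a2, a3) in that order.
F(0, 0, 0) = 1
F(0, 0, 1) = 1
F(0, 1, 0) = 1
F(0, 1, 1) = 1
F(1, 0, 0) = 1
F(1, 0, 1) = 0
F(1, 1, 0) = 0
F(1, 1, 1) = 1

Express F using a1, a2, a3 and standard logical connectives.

There are just 2 zero rows: (1,0,1), (1,1,0). Their minterms are a1·¬a2·a3, a1·a2·¬a3; the OR of those covers precisely the 0-outputs, and negating it yields F.

F(a1, a2, a3) = ¬(((a1 ∧ ¬a2) ∧ a3) ∨ ((a1 ∧ a2) ∧ ¬a3))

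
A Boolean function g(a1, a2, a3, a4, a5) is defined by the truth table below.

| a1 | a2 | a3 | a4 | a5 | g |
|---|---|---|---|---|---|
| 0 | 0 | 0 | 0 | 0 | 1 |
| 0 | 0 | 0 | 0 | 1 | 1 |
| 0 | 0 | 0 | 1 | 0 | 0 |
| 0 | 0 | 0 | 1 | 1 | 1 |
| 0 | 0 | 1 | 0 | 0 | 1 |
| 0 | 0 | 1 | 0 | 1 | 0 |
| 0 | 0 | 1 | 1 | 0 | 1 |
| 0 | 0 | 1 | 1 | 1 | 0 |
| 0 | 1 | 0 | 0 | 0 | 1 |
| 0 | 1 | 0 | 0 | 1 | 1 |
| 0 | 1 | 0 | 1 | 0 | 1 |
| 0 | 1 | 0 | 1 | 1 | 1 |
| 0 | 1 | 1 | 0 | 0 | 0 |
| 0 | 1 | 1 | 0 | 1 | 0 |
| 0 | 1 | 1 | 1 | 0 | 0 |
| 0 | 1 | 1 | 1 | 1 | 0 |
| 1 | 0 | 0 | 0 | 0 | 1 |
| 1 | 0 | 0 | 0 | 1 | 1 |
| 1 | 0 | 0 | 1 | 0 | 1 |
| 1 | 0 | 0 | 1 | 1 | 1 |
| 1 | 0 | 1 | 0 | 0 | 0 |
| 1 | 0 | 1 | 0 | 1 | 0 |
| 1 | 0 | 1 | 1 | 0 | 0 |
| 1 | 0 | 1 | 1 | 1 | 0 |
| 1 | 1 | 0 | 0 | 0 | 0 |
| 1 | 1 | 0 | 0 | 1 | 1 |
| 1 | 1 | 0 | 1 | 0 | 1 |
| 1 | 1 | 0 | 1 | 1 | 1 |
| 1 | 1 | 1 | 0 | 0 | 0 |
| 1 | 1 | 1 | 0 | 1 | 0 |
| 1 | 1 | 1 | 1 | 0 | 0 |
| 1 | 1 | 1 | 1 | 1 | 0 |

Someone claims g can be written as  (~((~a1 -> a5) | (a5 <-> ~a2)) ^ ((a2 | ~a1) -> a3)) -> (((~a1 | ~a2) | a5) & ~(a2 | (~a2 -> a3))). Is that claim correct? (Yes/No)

No

Test each input against both g and the formula:
  a1=0, a2=0, a3=0, a4=0, a5=0: formula gives 1, g = 1 ✓
  a1=0, a2=0, a3=0, a4=0, a5=1: formula gives 1, g = 1 ✓
  a1=0, a2=0, a3=0, a4=1, a5=0: formula gives 1, but g = 0 ✗
Since they disagree at (0,0,0,1,0), the expression is not a correct formula for g.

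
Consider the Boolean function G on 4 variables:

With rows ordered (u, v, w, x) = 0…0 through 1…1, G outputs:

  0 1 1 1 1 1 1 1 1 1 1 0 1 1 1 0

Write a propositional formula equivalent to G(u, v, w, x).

G is 0 on only 3 rows — (0,0,0,0), (1,0,1,1), (1,1,1,1). Writing each as a minterm (¬u·¬v·¬w·¬x, u·¬v·w·x, u·v·w·x) and OR-ing them characterizes exactly where G=0, so G is the negation of that disjunction.

G(u, v, w, x) = (((((u' · v') · w') · x') + (((u · v') · w) · x)) + (((u · v) · w) · x))'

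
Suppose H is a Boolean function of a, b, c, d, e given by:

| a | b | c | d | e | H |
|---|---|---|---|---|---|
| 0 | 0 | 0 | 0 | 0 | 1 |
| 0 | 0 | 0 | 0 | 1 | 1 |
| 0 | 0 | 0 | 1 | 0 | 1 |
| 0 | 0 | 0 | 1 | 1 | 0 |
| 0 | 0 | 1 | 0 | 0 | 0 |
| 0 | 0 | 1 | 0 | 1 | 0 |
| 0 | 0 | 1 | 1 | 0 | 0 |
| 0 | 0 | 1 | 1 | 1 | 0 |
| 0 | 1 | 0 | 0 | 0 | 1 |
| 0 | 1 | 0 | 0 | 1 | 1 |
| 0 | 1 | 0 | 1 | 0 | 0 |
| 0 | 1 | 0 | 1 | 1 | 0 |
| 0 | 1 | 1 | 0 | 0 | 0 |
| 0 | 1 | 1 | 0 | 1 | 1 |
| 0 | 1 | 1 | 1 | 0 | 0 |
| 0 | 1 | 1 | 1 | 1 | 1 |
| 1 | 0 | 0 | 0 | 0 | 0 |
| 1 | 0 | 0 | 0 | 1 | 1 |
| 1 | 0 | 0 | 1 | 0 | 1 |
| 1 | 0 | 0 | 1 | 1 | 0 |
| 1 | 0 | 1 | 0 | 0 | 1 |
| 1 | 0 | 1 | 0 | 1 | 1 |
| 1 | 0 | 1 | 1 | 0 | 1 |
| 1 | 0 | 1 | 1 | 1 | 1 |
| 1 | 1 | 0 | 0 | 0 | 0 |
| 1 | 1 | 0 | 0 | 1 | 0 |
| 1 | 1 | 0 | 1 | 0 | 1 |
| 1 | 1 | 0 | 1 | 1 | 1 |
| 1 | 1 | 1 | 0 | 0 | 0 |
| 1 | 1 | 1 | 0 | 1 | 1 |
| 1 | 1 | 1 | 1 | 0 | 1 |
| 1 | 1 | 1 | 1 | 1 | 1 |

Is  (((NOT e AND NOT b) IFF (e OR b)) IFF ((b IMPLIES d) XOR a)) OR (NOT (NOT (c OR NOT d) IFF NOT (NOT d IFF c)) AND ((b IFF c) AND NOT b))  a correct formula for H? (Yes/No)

Test each input against both H and the formula:
  a=0, b=0, c=0, d=0, e=0: formula gives 1, H = 1 ✓
  a=0, b=0, c=0, d=0, e=1: formula gives 1, H = 1 ✓
  a=0, b=0, c=0, d=1, e=0: formula gives 1, H = 1 ✓
  a=0, b=0, c=0, d=1, e=1: formula gives 1, but H = 0 ✗
Since they disagree at (0,0,0,1,1), the expression is not a correct formula for H.

No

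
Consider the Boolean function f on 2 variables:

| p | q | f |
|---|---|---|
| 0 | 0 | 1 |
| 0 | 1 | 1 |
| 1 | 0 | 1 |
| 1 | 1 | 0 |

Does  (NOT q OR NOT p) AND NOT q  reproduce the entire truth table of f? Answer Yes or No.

No

Evaluate (NOT q OR NOT p) AND NOT q on each row and compare to f:
  p=0, q=0: formula gives 1, f = 1 ✓
  p=0, q=1: formula gives 0, but f = 1 ✗
Row (0,1) is a counterexample, so the formula is not equivalent to f.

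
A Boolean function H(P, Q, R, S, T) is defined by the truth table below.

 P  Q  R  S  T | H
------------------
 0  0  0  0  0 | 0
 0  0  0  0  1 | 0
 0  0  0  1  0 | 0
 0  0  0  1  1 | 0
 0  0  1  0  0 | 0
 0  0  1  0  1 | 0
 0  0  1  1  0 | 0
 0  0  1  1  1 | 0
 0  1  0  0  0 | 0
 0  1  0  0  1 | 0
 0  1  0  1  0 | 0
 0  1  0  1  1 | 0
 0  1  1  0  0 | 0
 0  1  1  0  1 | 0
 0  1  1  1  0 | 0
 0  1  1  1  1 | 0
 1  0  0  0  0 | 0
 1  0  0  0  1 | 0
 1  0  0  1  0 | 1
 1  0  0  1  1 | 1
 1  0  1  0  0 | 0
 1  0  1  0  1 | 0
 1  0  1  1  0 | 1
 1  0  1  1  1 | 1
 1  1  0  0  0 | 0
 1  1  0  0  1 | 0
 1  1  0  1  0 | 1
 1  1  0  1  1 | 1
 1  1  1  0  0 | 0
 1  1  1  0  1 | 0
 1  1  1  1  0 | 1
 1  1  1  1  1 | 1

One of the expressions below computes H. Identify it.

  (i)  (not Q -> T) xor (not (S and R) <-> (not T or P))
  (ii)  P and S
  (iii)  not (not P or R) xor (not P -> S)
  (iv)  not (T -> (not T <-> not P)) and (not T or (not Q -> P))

ii

(i): at (0,0,0,0,0) it gives 1, but H = 0 — eliminated.
(iii): at (0,0,0,1,0) it gives 1, but H = 0 — eliminated.
(iv): at (0,1,0,0,1) it gives 1, but H = 0 — eliminated.
(ii) is the remaining candidate, and it agrees with H on all 32 inputs.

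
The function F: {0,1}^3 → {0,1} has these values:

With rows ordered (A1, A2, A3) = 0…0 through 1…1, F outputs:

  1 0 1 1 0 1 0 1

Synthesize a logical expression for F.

F(A1, A2, A3) = NOT ((((NOT A1 AND NOT A2) AND A3) OR ((A1 AND NOT A2) AND NOT A3)) OR ((A1 AND A2) AND NOT A3))

The 0-rows are (0,0,1), (1,0,0), (1,1,0). Take each as a conjunction (¬A1·¬A2·A3, A1·¬A2·¬A3, A1·A2·¬A3), form their disjunction, and complement — that gives a formula that is 1 everywhere F is.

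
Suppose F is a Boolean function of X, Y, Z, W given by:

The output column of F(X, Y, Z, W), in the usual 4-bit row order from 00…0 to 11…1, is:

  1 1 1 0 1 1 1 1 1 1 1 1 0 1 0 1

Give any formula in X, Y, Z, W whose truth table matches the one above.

F(X, Y, Z, W) = ~(((((~X & ~Y) & Z) & W) | (((X & Y) & ~Z) & ~W)) | (((X & Y) & Z) & ~W))

There are just 3 zero rows: (0,0,1,1), (1,1,0,0), (1,1,1,0). Their minterms are ¬X·¬Y·Z·W, X·Y·¬Z·¬W, X·Y·Z·¬W; the OR of those covers precisely the 0-outputs, and negating it yields F.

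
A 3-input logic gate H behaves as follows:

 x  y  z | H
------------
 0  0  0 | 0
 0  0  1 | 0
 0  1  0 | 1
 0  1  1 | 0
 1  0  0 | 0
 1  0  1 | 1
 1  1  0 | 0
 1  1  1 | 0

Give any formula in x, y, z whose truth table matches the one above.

H(x, y, z) = ((~x & y) & ~z) | ((x & ~y) & z)

H=1 on 2 inputs: (0,1,0), (1,0,1). Reading each as a conjunction of literals (¬x·y·¬z, x·¬y·z) and taking the OR gives the canonical DNF.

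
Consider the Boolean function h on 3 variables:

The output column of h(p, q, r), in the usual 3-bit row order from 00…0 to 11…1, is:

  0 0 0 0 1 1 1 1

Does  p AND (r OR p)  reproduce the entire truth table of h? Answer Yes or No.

Yes

Test each input against both h and the formula:
  p=0, q=0, r=0: formula gives 0, h = 0 ✓
  p=0, q=0, r=1: formula gives 0, h = 0 ✓
  p=0, q=1, r=0: formula gives 0, h = 0 ✓
  p=0, q=1, r=1: formula gives 0, h = 0 ✓
  p=1, q=0, r=0: formula gives 1, h = 1 ✓
  … (the remaining 3 rows also agree.)
No disagreement on any input; they are logically equivalent.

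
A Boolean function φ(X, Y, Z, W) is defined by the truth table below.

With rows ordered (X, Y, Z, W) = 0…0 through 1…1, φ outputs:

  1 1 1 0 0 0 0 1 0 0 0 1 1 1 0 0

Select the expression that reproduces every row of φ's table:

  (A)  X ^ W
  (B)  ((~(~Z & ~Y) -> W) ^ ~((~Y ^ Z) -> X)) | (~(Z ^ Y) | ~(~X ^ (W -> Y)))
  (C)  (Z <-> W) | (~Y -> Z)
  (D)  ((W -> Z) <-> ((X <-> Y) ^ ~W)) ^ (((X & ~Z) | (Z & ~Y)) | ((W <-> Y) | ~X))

D

(A) disagrees with φ on (0,0,0,0) (formula → 0, table → 1); rule it out.
(B) disagrees with φ on (0,0,1,1) (formula → 1, table → 0); rule it out.
(C) disagrees with φ on (0,0,0,1) (formula → 0, table → 1); rule it out.
That leaves (D). Evaluating it on every row reproduces the table of φ exactly.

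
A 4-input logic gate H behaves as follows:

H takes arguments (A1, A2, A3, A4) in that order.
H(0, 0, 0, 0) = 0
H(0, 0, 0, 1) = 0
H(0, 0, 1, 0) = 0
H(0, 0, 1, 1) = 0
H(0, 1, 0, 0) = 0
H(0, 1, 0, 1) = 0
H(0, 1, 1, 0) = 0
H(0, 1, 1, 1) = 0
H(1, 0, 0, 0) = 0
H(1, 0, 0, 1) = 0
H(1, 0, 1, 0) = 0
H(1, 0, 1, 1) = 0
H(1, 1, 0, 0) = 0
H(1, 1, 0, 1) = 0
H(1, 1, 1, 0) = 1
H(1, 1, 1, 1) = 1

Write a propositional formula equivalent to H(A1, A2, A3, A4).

H=1 on 2 inputs: (1,1,1,0), (1,1,1,1). Reading each as a conjunction of literals (A1·A2·A3·¬A4, A1·A2·A3·A4) and taking the OR gives the canonical DNF.

H(A1, A2, A3, A4) = (((A1 ∧ A2) ∧ A3) ∧ ¬A4) ∨ (((A1 ∧ A2) ∧ A3) ∧ A4)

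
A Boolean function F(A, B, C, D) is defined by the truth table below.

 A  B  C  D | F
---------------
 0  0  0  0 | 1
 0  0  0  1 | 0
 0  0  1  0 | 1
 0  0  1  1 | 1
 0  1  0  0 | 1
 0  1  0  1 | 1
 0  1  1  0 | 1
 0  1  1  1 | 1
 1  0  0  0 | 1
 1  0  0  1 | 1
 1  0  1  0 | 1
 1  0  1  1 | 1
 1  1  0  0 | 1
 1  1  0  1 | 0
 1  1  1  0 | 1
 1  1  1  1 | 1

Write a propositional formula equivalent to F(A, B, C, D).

F(A, B, C, D) = not ((((not A and not B) and not C) and D) or (((A and B) and not C) and D))

F is 0 on only 2 rows — (0,0,0,1), (1,1,0,1). Writing each as a minterm (¬A·¬B·¬C·D, A·B·¬C·D) and OR-ing them characterizes exactly where F=0, so F is the negation of that disjunction.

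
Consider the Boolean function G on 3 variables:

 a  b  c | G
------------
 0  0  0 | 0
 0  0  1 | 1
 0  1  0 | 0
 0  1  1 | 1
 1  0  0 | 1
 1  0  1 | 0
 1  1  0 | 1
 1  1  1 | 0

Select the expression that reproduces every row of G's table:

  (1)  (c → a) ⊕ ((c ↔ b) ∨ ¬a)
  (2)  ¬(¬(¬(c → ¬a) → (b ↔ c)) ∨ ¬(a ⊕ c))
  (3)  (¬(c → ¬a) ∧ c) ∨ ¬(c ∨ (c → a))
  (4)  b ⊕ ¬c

(1) disagrees with G on (1,0,0) (formula → 0, table → 1); rule it out.
(3) disagrees with G on (0,0,1) (formula → 0, table → 1); rule it out.
(4) disagrees with G on (0,0,0) (formula → 1, table → 0); rule it out.
(2) is the remaining candidate, and it agrees with G on all 8 inputs.

2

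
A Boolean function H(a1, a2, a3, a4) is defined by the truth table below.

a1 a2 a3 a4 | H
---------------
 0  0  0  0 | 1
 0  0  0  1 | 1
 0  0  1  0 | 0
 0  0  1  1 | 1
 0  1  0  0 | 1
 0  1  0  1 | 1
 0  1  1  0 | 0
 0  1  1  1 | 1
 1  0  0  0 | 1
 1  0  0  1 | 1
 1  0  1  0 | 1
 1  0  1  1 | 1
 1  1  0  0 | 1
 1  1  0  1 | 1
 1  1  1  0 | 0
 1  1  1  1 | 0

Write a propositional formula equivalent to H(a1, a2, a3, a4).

H(a1, a2, a3, a4) = ((((((a1' · a2') · a3) · a4') + (((a1' · a2) · a3) · a4')) + (((a1 · a2) · a3) · a4')) + (((a1 · a2) · a3) · a4))'

The 0-rows are (0,0,1,0), (0,1,1,0), (1,1,1,0), (1,1,1,1). Take each as a conjunction (¬a1·¬a2·a3·¬a4, ¬a1·a2·a3·¬a4, a1·a2·a3·¬a4, a1·a2·a3·a4), form their disjunction, and complement — that gives a formula that is 1 everywhere H is.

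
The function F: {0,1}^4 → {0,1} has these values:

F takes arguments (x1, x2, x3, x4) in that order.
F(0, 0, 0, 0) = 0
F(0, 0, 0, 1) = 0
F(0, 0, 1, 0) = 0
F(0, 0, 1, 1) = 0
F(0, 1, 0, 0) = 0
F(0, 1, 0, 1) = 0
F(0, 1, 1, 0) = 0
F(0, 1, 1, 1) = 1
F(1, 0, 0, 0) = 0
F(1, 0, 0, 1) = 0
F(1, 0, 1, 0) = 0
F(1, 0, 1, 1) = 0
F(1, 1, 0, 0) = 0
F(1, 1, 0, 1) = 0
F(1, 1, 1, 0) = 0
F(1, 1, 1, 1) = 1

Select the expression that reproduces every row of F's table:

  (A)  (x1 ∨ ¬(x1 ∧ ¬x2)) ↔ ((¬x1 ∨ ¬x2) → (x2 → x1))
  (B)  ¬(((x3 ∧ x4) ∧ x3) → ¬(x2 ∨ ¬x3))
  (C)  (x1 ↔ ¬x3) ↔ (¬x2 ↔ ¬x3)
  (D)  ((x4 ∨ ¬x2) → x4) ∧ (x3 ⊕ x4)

B

(A) disagrees with F on (0,0,0,0) (formula → 1, table → 0); rule it out.
(C) disagrees with F on (0,1,0,0) (formula → 1, table → 0); rule it out.
(D) disagrees with F on (0,0,0,1) (formula → 1, table → 0); rule it out.
That leaves (B). Evaluating it on every row reproduces the table of F exactly.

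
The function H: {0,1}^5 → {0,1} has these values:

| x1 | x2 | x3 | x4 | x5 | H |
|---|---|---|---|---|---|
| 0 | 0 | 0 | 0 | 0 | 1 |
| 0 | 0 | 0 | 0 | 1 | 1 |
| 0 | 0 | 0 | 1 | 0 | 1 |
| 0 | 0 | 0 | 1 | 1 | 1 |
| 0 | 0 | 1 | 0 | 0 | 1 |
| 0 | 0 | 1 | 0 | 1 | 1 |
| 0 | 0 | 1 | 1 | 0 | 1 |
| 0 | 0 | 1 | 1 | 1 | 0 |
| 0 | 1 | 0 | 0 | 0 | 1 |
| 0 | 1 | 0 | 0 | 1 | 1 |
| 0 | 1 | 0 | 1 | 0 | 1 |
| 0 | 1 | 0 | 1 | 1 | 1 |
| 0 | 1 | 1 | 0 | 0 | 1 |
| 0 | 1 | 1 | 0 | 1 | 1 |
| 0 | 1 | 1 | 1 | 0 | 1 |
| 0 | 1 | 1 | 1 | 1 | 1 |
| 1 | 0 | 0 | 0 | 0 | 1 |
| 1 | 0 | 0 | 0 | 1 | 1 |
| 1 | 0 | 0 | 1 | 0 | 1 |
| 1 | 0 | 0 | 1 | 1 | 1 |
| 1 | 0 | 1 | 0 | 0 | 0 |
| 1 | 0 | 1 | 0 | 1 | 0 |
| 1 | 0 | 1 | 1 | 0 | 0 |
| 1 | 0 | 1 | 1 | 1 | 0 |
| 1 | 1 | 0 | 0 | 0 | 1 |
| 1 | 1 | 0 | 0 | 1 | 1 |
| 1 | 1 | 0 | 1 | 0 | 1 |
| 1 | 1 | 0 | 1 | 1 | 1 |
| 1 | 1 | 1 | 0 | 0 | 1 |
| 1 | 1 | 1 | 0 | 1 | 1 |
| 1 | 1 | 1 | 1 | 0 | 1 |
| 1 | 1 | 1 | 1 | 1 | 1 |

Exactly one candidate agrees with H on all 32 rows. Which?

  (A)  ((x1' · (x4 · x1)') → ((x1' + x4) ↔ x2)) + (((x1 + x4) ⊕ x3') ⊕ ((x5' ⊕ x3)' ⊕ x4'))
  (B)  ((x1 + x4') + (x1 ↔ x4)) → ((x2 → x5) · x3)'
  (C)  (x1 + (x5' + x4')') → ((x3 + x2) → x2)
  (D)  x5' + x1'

(A) fails at (0,0,0,0,0): the formula yields 0, H is 1.
(B) fails at (0,0,1,0,0): the formula yields 0, H is 1.
(D) fails at (0,0,1,1,1): the formula yields 1, H is 0.
That leaves (C). Evaluating it on every row reproduces the table of H exactly.

C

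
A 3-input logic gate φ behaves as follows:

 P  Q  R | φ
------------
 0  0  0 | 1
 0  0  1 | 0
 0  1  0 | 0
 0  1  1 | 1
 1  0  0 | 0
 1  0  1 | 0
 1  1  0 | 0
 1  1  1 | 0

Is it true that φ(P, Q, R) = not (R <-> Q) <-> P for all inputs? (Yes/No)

No

Test each input against both φ and the formula:
  P=0, Q=0, R=0: formula gives 1, φ = 1 ✓
  P=0, Q=0, R=1: formula gives 0, φ = 0 ✓
  P=0, Q=1, R=0: formula gives 0, φ = 0 ✓
  P=0, Q=1, R=1: formula gives 1, φ = 1 ✓
  P=1, Q=0, R=0: formula gives 0, φ = 0 ✓
  P=1, Q=0, R=1: formula gives 1, but φ = 0 ✗
A single disagreement suffices: at (1,0,1) they differ, so the formula does not compute φ.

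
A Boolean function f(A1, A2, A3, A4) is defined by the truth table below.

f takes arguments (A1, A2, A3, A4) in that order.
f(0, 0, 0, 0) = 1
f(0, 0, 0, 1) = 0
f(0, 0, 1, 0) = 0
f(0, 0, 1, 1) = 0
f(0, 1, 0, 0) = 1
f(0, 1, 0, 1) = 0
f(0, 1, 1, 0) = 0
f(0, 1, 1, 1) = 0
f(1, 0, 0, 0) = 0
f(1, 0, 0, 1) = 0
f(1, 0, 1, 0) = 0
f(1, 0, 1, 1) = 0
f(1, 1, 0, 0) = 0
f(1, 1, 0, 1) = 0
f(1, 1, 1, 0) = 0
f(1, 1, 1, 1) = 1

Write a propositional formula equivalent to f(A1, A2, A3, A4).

f=1 on 3 inputs: (0,0,0,0), (0,1,0,0), (1,1,1,1). Reading each as a conjunction of literals (¬A1·¬A2·¬A3·¬A4, ¬A1·A2·¬A3·¬A4, A1·A2·A3·A4) and taking the OR gives the canonical DNF.

f(A1, A2, A3, A4) = ((((not A1 and not A2) and not A3) and not A4) or (((not A1 and A2) and not A3) and not A4)) or (((A1 and A2) and A3) and A4)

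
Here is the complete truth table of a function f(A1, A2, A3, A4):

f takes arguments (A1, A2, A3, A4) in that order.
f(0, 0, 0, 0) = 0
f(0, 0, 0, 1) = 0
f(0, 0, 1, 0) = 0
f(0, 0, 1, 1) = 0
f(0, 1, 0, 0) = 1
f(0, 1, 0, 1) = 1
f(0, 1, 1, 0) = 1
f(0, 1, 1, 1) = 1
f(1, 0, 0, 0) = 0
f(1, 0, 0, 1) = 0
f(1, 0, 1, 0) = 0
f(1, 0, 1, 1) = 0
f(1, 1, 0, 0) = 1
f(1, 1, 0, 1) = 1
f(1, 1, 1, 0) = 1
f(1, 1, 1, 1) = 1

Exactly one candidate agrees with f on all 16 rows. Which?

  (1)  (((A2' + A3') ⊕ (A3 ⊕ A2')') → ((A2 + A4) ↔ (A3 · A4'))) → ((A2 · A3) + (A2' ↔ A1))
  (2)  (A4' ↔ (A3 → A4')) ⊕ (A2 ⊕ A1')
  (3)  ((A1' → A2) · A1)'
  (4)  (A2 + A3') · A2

(1): at (0,0,0,1) it gives 1, but f = 0 — eliminated.
(2): at (0,0,0,1) it gives 1, but f = 0 — eliminated.
(3): at (0,0,0,0) it gives 1, but f = 0 — eliminated.
That leaves (4). Evaluating it on every row reproduces the table of f exactly.

4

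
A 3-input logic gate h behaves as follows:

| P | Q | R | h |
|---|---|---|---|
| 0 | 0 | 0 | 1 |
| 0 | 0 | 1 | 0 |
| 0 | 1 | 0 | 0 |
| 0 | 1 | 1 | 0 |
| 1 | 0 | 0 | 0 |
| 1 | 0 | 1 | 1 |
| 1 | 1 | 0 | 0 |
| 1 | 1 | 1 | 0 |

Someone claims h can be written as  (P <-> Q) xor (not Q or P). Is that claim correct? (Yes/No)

Evaluate (P <-> Q) xor (not Q or P) on each row and compare to h:
  P=0, Q=0, R=0: formula gives 0, but h = 1 ✗
Row (0,0,0) is a counterexample, so the formula is not equivalent to h.

No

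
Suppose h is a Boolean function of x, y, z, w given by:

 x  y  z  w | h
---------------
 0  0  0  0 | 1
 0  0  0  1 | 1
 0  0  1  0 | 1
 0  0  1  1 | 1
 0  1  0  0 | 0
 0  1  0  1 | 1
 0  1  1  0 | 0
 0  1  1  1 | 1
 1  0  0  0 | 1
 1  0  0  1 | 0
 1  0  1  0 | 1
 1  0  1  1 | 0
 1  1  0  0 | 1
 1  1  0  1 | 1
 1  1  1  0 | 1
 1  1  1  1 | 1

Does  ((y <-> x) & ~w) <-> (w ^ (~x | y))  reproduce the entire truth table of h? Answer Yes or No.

Test each input against both h and the formula:
  x=0, y=0, z=0, w=0: formula gives 1, h = 1 ✓
  x=0, y=0, z=0, w=1: formula gives 1, h = 1 ✓
  x=0, y=0, z=1, w=0: formula gives 1, h = 1 ✓
  x=0, y=0, z=1, w=1: formula gives 1, h = 1 ✓
  … (the remaining 12 rows also agree.)
No disagreement on any input; they are logically equivalent.

Yes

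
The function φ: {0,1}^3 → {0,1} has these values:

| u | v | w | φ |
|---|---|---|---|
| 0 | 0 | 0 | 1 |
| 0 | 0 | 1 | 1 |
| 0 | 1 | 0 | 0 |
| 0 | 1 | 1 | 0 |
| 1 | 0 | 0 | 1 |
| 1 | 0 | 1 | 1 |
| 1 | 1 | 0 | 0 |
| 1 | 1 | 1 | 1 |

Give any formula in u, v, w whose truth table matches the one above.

The 0-rows are (0,1,0), (0,1,1), (1,1,0). Take each as a conjunction (¬u·v·¬w, ¬u·v·w, u·v·¬w), form their disjunction, and complement — that gives a formula that is 1 everywhere φ is.

φ(u, v, w) = not ((((not u and v) and not w) or ((not u and v) and w)) or ((u and v) and not w))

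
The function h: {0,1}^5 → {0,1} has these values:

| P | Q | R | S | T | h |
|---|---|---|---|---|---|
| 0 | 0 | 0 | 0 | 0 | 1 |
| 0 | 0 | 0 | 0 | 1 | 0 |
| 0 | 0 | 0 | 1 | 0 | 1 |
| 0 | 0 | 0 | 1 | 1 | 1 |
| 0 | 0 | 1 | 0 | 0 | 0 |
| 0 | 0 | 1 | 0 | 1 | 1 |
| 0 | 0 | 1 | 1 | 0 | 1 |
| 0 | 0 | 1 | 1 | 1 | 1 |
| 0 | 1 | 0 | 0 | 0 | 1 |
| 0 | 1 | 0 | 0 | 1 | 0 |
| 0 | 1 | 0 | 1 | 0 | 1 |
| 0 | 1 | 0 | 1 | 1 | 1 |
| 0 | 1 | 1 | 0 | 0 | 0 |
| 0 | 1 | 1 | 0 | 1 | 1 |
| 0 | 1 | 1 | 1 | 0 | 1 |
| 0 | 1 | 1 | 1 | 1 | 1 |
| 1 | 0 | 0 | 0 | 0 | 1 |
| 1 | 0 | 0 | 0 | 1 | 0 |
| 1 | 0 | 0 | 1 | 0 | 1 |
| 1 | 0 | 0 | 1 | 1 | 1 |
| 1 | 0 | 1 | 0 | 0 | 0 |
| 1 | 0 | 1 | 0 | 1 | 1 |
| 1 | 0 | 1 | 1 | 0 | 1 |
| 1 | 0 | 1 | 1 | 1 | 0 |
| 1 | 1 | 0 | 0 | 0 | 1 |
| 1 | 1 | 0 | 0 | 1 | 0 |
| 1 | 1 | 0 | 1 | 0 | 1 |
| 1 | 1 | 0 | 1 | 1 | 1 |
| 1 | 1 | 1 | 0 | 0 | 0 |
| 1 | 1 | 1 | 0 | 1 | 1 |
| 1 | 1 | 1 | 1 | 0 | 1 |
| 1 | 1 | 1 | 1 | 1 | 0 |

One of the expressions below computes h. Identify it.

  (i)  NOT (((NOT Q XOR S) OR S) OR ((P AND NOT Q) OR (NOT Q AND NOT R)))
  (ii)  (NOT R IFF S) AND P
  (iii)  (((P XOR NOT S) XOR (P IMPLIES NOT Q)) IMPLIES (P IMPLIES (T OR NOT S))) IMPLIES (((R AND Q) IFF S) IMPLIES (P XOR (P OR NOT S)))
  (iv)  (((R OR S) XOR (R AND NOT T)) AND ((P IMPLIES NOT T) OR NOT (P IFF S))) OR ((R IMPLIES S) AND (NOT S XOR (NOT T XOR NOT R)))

iv

(i): at (0,0,0,0,0) it gives 0, but h = 1 — eliminated.
(ii): at (0,0,0,0,0) it gives 0, but h = 1 — eliminated.
(iii): at (0,0,0,0,1) it gives 1, but h = 0 — eliminated.
(iv) is the remaining candidate, and it agrees with h on all 32 inputs.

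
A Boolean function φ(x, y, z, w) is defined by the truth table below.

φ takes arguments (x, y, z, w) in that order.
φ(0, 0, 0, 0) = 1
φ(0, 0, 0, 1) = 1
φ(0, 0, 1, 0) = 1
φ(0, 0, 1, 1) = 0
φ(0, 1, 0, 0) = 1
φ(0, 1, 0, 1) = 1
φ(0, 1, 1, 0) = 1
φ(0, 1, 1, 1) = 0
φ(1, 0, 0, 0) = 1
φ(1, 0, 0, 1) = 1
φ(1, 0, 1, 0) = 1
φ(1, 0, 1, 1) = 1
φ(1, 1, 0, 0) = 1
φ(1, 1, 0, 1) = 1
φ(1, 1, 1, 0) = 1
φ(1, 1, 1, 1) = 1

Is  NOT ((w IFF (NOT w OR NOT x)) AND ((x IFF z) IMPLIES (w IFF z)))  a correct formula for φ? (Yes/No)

Yes

Evaluate NOT ((w IFF (NOT w OR NOT x)) AND ((x IFF z) IMPLIES (w IFF z))) on each row and compare to φ:
  x=0, y=0, z=0, w=0: formula gives 1, φ = 1 ✓
  x=0, y=0, z=0, w=1: formula gives 1, φ = 1 ✓
  x=0, y=0, z=1, w=0: formula gives 1, φ = 1 ✓
  x=0, y=0, z=1, w=1: formula gives 0, φ = 0 ✓
  …and likewise for the remaining 12 rows.
Every row agrees, so the formula is equivalent.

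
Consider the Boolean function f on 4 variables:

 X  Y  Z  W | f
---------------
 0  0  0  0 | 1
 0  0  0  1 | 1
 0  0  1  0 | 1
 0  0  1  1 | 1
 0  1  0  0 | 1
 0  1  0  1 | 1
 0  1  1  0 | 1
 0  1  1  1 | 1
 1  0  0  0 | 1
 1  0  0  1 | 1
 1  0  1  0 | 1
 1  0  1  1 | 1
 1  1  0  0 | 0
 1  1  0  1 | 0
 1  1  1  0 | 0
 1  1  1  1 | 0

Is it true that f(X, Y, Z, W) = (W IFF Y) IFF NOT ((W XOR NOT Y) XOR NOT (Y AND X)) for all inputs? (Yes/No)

Check the formula against f row by row:
  X=0, Y=0, Z=0, W=0: formula gives 1, f = 1 ✓
  X=0, Y=0, Z=0, W=1: formula gives 1, f = 1 ✓
  X=0, Y=0, Z=1, W=0: formula gives 1, f = 1 ✓
  X=0, Y=0, Z=1, W=1: formula gives 1, f = 1 ✓
  … (the remaining 12 rows also agree.)
No disagreement on any input; they are logically equivalent.

Yes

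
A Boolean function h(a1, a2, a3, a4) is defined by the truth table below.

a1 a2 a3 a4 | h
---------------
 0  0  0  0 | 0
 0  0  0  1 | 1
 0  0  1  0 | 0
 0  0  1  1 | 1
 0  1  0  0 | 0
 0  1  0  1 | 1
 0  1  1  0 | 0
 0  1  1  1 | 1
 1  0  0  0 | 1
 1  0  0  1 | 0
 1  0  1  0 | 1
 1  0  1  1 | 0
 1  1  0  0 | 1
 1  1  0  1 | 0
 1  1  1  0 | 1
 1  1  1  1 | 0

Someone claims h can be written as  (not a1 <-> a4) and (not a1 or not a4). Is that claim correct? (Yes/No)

Yes

Check the formula against h row by row:
  a1=0, a2=0, a3=0, a4=0: formula gives 0, h = 0 ✓
  a1=0, a2=0, a3=0, a4=1: formula gives 1, h = 1 ✓
  a1=0, a2=0, a3=1, a4=0: formula gives 0, h = 0 ✓
  a1=0, a2=0, a3=1, a4=1: formula gives 1, h = 1 ✓
  … (the remaining 12 rows also agree.)
Every row agrees, so the formula is equivalent.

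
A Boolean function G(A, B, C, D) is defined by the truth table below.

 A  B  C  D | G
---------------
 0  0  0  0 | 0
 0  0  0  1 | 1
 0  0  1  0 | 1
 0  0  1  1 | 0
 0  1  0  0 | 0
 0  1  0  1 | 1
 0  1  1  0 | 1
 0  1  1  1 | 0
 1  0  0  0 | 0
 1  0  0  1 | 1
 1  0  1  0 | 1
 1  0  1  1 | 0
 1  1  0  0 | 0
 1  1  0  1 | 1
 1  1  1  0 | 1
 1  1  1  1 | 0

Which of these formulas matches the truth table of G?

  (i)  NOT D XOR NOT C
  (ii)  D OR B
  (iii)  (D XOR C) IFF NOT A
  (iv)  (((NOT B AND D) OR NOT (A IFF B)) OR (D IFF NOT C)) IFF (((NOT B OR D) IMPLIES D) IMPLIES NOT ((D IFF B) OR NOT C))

(ii): at (0,0,1,0) it gives 0, but G = 1 — eliminated.
(iii): at (1,0,0,0) it gives 1, but G = 0 — eliminated.
(iv): at (0,0,0,1) it gives 0, but G = 1 — eliminated.
Only (i) survives; checking it on all 16 rows confirms it matches G.

i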